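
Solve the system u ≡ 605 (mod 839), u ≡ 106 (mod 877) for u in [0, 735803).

839⁻¹ mod 877: 839*300 ≡ 1 (mod 877), so 839⁻¹ ≡ 300.
u = 605 + 839*((106 − 605)*300 mod 877) = 605 + 839*267 = 224618.

224618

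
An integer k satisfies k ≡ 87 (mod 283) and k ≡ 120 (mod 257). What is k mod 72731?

31217

283⁻¹ mod 257: 283·89 ≡ 1 (mod 257), so 283⁻¹ ≡ 89.
k = 87 + 283·((120 − 87)·89 mod 257) = 87 + 283·110 = 31217.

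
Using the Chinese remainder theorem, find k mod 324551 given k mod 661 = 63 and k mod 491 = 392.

136890

661⁻¹ mod 491: 661×26 ≡ 1 (mod 491), so 661⁻¹ ≡ 26.
k = 63 + 661×((392 − 63)×26 mod 491) = 63 + 661×207 = 136890.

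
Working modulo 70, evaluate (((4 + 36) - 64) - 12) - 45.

59

4 + 36 = 40
40 - 64 = -24 ≡ 46 (mod 70)
46 - 12 = 34
34 - 45 = -11 ≡ 59 (mod 70)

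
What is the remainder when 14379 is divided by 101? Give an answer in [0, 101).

14379 = 142×101 + 37, so 14379 ≡ 37 (mod 101).

37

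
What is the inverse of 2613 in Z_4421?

Apply the Euclidean algorithm and back-substitute:
4421 = 1·2613 + 1808
2613 = 1·1808 + 805
1808 = 2·805 + 198
805 = 4·198 + 13
198 = 15·13 + 3
13 = 4·3 + 1
3 = 3·1 + 0
gcd(2613, 4421) = 1, so the inverse exists.
Bézout: 1 = −805·4421 + 1362·2613.
So 2613⁻¹ ≡ 1362 (mod 4421).

1362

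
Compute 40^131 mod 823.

152

131 in binary is 10000011, i.e. 131 = 128 + 2 + 1.
40^1 ≡ 40 (mod 823)
40^2 ≡ 40^2 = 1600 ≡ 777 (mod 823)
40^4 ≡ 777^2 = 603729 ≡ 470 (mod 823)
40^8 ≡ 470^2 = 220900 ≡ 336 (mod 823)
40^16 ≡ 336^2 = 112896 ≡ 145 (mod 823)
40^32 ≡ 145^2 = 21025 ≡ 450 (mod 823)
40^64 ≡ 450^2 = 202500 ≡ 42 (mod 823)
40^128 ≡ 42^2 = 1764 ≡ 118 (mod 823)
40^131 = 40^128 × 40^2 × 40^1 ≡ 118 × 777 × 40 (mod 823).
Accumulate the product:
118 × 777 = 91686 ≡ 333
333 × 40 = 13320 ≡ 152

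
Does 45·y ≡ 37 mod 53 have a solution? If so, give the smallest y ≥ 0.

2

gcd(45, 53) = 1, so a unique solution mod 53 exists.
45⁻¹ ≡ 33 (mod 53).
y ≡ 33·37 ≡ 2 (mod 53).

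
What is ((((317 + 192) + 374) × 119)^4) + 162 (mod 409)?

15

317 + 192 = 509 ≡ 100 (mod 409)
100 + 374 = 474 ≡ 65 (mod 409)
65 × 119 = 7735 ≡ 373 (mod 409)
(373)^4 ≡ 262 (mod 409)
262 + 162 = 424 ≡ 15 (mod 409)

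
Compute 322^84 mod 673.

672

84 in binary is 1010100, i.e. 84 = 64 + 16 + 4.
322^1 ≡ 322 (mod 673)
322^2 ≡ 322^2 = 103684 ≡ 42 (mod 673)
322^4 ≡ 42^2 = 1764 ≡ 418 (mod 673)
322^8 ≡ 418^2 = 174724 ≡ 417 (mod 673)
322^16 ≡ 417^2 = 173889 ≡ 255 (mod 673)
322^32 ≡ 255^2 = 65025 ≡ 417 (mod 673)
322^64 ≡ 417^2 = 173889 ≡ 255 (mod 673)
322^84 = 322^64 × 322^16 × 322^4 ≡ 255 × 255 × 418 (mod 673).
Accumulate the product:
255 × 255 = 65025 ≡ 417
417 × 418 = 174306 ≡ 672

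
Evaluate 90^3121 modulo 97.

7

Using repeated squaring:
90^1 ≡ 90 (mod 97)
90^2 ≡ 90^2 = 8100 ≡ 49 (mod 97)
90^4 ≡ 49^2 = 2401 ≡ 73 (mod 97)
90^8 ≡ 73^2 = 5329 ≡ 91 (mod 97)
90^16 ≡ 91^2 = 8281 ≡ 36 (mod 97)
90^32 ≡ 36^2 = 1296 ≡ 35 (mod 97)
90^64 ≡ 35^2 = 1225 ≡ 61 (mod 97)
90^128 ≡ 61^2 = 3721 ≡ 35 (mod 97)
90^256 ≡ 35^2 = 1225 ≡ 61 (mod 97)
90^512 ≡ 61^2 = 3721 ≡ 35 (mod 97)
90^1024 ≡ 35^2 = 1225 ≡ 61 (mod 97)
90^2048 ≡ 61^2 = 3721 ≡ 35 (mod 97)
90^3121 = 90^2048 × 90^1024 × 90^32 × 90^16 × 90^1 ≡ 35 × 61 × 35 × 36 × 90 (mod 97).
Accumulate the product:
35 × 61 = 2135 ≡ 1
1 × 35 = 35
35 × 36 = 1260 ≡ 96
96 × 90 = 8640 ≡ 7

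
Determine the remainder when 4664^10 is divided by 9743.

10 in binary is 1010, i.e. 10 = 8 + 2.
4664^1 ≡ 4664 (mod 9743)
4664^2 ≡ 4664^2 = 21752896 ≡ 6520 (mod 9743)
4664^4 ≡ 6520^2 = 42510400 ≡ 1691 (mod 9743)
4664^8 ≡ 1691^2 = 2859481 ≡ 4782 (mod 9743)
4664^10 = 4664^8 · 4664^2 ≡ 4782 · 6520 (mod 9743).
4782 · 6520 = 31178640 ≡ 1040 (mod 9743).

1040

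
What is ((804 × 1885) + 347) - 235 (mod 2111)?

804 × 1885 = 1515540 ≡ 1953 (mod 2111)
1953 + 347 = 2300 ≡ 189 (mod 2111)
189 - 235 = -46 ≡ 2065 (mod 2111)

2065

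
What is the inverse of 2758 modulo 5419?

5419 = 1×2758 + 2661
2758 = 1×2661 + 97
2661 = 27×97 + 42
97 = 2×42 + 13
42 = 3×13 + 3
13 = 4×3 + 1
3 = 3×1 + 0
gcd(2758, 5419) = 1, so the inverse exists.
Back-substitute for 1:
1 = 1×13 − 4×3
  = −4×42 + 13×13
  = 13×97 − 30×42
  = −30×2661 + 823×97
  = 823×2758 − 853×2661
  = −853×5419 + 1676×2758
So 2758⁻¹ ≡ 1676 (mod 5419).

1676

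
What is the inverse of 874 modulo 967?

967 = 1·874 + 93
874 = 9·93 + 37
93 = 2·37 + 19
37 = 1·19 + 18
19 = 1·18 + 1
18 = 18·1 + 0
gcd(874, 967) = 1, so the inverse exists.
Bézout: 1 = 47·967 − 52·874.
So 874⁻¹ ≡ −52 ≡ 915 (mod 967).

915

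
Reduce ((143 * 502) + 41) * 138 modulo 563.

511

143 * 502 = 71786 ≡ 285 (mod 563)
285 + 41 = 326
326 * 138 = 44988 ≡ 511 (mod 563)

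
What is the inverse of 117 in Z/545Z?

Run the extended Euclidean algorithm:
545 = 4×117 + 77
117 = 1×77 + 40
77 = 1×40 + 37
40 = 1×37 + 3
37 = 12×3 + 1
3 = 3×1 + 0
gcd(117, 545) = 1, so the inverse exists.
Back-substitute for 1:
1 = 1×37 − 12×3
  = −12×40 + 13×37
  = 13×77 − 25×40
  = −25×117 + 38×77
  = 38×545 − 177×117
So 117⁻¹ ≡ −177 ≡ 368 (mod 545).

368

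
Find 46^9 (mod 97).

9 in binary is 1001, i.e. 9 = 8 + 1.
46^1 ≡ 46 (mod 97)
46^2 ≡ 46^2 = 2116 ≡ 79 (mod 97)
46^4 ≡ 79^2 = 6241 ≡ 33 (mod 97)
46^8 ≡ 33^2 = 1089 ≡ 22 (mod 97)
46^9 = 46^8 · 46^1 ≡ 22 · 46 (mod 97).
22 · 46 = 1012 ≡ 42 (mod 97).

42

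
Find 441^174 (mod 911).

Compute successive squares:
174 in binary is 10101110, i.e. 174 = 128 + 32 + 8 + 4 + 2.
441^1 ≡ 441 (mod 911)
441^2 ≡ 441^2 = 194481 ≡ 438 (mod 911)
441^4 ≡ 438^2 = 191844 ≡ 534 (mod 911)
441^8 ≡ 534^2 = 285156 ≡ 13 (mod 911)
441^16 ≡ 13^2 = 169 (mod 911)
441^32 ≡ 169^2 = 28561 ≡ 320 (mod 911)
441^64 ≡ 320^2 = 102400 ≡ 368 (mod 911)
441^128 ≡ 368^2 = 135424 ≡ 596 (mod 911)
441^174 = 441^128 · 441^32 · 441^8 · 441^4 · 441^2 ≡ 596 · 320 · 13 · 534 · 438 (mod 911).
Accumulate the product:
596 · 320 = 190720 ≡ 321
321 · 13 = 4173 ≡ 529
529 · 534 = 282486 ≡ 76
76 · 438 = 33288 ≡ 492

492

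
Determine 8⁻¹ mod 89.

78

Run the extended Euclidean algorithm:
89 = 11*8 + 1
8 = 8*1 + 0
gcd(8, 89) = 1, so the inverse exists.
Bézout: 1 = 1*89 − 11*8.
So 8⁻¹ ≡ −11 ≡ 78 (mod 89).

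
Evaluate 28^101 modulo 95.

Compute successive squares:
101 in binary is 1100101, i.e. 101 = 64 + 32 + 4 + 1.
28^1 ≡ 28 (mod 95)
28^2 ≡ 28^2 = 784 ≡ 24 (mod 95)
28^4 ≡ 24^2 = 576 ≡ 6 (mod 95)
28^8 ≡ 6^2 = 36 (mod 95)
28^16 ≡ 36^2 = 1296 ≡ 61 (mod 95)
28^32 ≡ 61^2 = 3721 ≡ 16 (mod 95)
28^64 ≡ 16^2 = 256 ≡ 66 (mod 95)
28^101 = 28^64 · 28^32 · 28^4 · 28^1 ≡ 66 · 16 · 6 · 28 (mod 95).
Accumulate the product:
66 · 16 = 1056 ≡ 11
11 · 6 = 66
66 · 28 = 1848 ≡ 43

43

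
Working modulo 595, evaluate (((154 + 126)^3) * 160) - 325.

154 + 126 = 280
(280)^3 ≡ 70 (mod 595)
70 * 160 = 11200 ≡ 490 (mod 595)
490 - 325 = 165

165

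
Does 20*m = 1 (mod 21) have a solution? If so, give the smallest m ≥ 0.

gcd(20, 21) = 1, so a unique solution mod 21 exists.
20⁻¹ ≡ 20 (mod 21).
m ≡ 20*1 ≡ 20 (mod 21).

20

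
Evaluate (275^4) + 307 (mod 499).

(275)^4 ≡ 328 (mod 499)
328 + 307 = 635 ≡ 136 (mod 499)

136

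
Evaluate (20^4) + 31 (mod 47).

(20)^4 ≡ 12 (mod 47)
12 + 31 = 43

43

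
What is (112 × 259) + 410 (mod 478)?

112 × 259 = 29008 ≡ 328 (mod 478)
328 + 410 = 738 ≡ 260 (mod 478)

260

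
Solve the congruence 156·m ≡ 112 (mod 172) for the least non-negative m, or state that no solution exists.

gcd(156, 172) = 4, and 4 | 112, so solutions exist.
Divide through by 4: 39·m ≡ 28 (mod 43).
39⁻¹ ≡ 32 (mod 43).
m ≡ 32·28 ≡ 36 (mod 43).
The smallest non-negative solution is m = 36.

36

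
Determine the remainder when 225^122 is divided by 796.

122 in binary is 1111010, i.e. 122 = 64 + 32 + 16 + 8 + 2.
225^1 ≡ 225 (mod 796)
225^2 ≡ 225^2 = 50625 ≡ 477 (mod 796)
225^4 ≡ 477^2 = 227529 ≡ 669 (mod 796)
225^8 ≡ 669^2 = 447561 ≡ 209 (mod 796)
225^16 ≡ 209^2 = 43681 ≡ 697 (mod 796)
225^32 ≡ 697^2 = 485809 ≡ 249 (mod 796)
225^64 ≡ 249^2 = 62001 ≡ 709 (mod 796)
225^122 = 225^64 * 225^32 * 225^16 * 225^8 * 225^2 ≡ 709 * 249 * 697 * 209 * 477 (mod 796).
Accumulate the product:
709 * 249 = 176541 ≡ 625
625 * 697 = 435625 ≡ 213
213 * 209 = 44517 ≡ 737
737 * 477 = 351549 ≡ 513

513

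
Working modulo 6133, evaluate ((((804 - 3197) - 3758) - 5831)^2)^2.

804 - 3197 = -2393 ≡ 3740 (mod 6133)
3740 - 3758 = -18 ≡ 6115 (mod 6133)
6115 - 5831 = 284
(284)^2 ≡ 927 (mod 6133)
(927)^2 ≡ 709 (mod 6133)

709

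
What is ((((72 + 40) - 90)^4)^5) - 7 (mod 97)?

91

72 + 40 = 112 ≡ 15 (mod 97)
15 - 90 = -75 ≡ 22 (mod 97)
(22)^4 ≡ 1 (mod 97)
(1)^5 ≡ 1 (mod 97)
1 - 7 = -6 ≡ 91 (mod 97)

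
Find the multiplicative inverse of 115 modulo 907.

489

By the extended Euclidean algorithm:
907 = 7*115 + 102
115 = 1*102 + 13
102 = 7*13 + 11
13 = 1*11 + 2
11 = 5*2 + 1
2 = 2*1 + 0
gcd(115, 907) = 1, so the inverse exists.
Back-substitute for 1:
1 = 1*11 − 5*2
  = −5*13 + 6*11
  = 6*102 − 47*13
  = −47*115 + 53*102
  = 53*907 − 418*115
So 115⁻¹ ≡ −418 ≡ 489 (mod 907).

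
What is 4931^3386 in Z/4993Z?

4931^1 ≡ 4931 (mod 4993)
4931^2 ≡ 4931^2 = 24314761 ≡ 3844 (mod 4993)
4931^4 ≡ 3844^2 = 14776336 ≡ 2049 (mod 4993)
4931^8 ≡ 2049^2 = 4198401 ≡ 4281 (mod 4993)
4931^16 ≡ 4281^2 = 18326961 ≡ 2651 (mod 4993)
4931^32 ≡ 2651^2 = 7027801 ≡ 2650 (mod 4993)
4931^64 ≡ 2650^2 = 7022500 ≡ 2342 (mod 4993)
4931^128 ≡ 2342^2 = 5484964 ≡ 2650 (mod 4993)
4931^256 ≡ 2650^2 = 7022500 ≡ 2342 (mod 4993)
4931^512 ≡ 2342^2 = 5484964 ≡ 2650 (mod 4993)
4931^1024 ≡ 2650^2 = 7022500 ≡ 2342 (mod 4993)
4931^2048 ≡ 2342^2 = 5484964 ≡ 2650 (mod 4993)
4931^3386 = 4931^2048 · 4931^1024 · 4931^256 · 4931^32 · 4931^16 · 4931^8 · 4931^2 ≡ 2650 · 2342 · 2342 · 2650 · 2651 · 4281 · 3844 (mod 4993).
Accumulate the product:
2650 · 2342 = 6206300 ≡ 1
1 · 2342 = 2342
2342 · 2650 = 6206300 ≡ 1
1 · 2651 = 2651
2651 · 4281 = 11348931 ≡ 4835
4835 · 3844 = 18585740 ≡ 1794

1794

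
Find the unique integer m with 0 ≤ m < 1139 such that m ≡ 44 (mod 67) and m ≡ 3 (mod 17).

67⁻¹ mod 17: 67·16 ≡ 1 (mod 17), so 67⁻¹ ≡ 16.
m = 44 + 67·((3 − 44)·16 mod 17) = 44 + 67·7 = 513.

513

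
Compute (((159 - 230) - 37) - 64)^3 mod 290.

182

159 - 230 = -71 ≡ 219 (mod 290)
219 - 37 = 182
182 - 64 = 118
(118)^3 ≡ 182 (mod 290)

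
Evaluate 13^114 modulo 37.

114 in binary is 1110010, i.e. 114 = 64 + 32 + 16 + 2.
13^1 ≡ 13 (mod 37)
13^2 ≡ 13^2 = 169 ≡ 21 (mod 37)
13^4 ≡ 21^2 = 441 ≡ 34 (mod 37)
13^8 ≡ 34^2 = 1156 ≡ 9 (mod 37)
13^16 ≡ 9^2 = 81 ≡ 7 (mod 37)
13^32 ≡ 7^2 = 49 ≡ 12 (mod 37)
13^64 ≡ 12^2 = 144 ≡ 33 (mod 37)
13^114 = 13^64 * 13^32 * 13^16 * 13^2 ≡ 33 * 12 * 7 * 21 (mod 37).
Accumulate the product:
33 * 12 = 396 ≡ 26
26 * 7 = 182 ≡ 34
34 * 21 = 714 ≡ 11

11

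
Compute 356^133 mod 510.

Compute successive squares:
356^1 ≡ 356 (mod 510)
356^2 ≡ 356^2 = 126736 ≡ 256 (mod 510)
356^4 ≡ 256^2 = 65536 ≡ 256 (mod 510)
356^8 ≡ 256^2 = 65536 ≡ 256 (mod 510)
356^16 ≡ 256^2 = 65536 ≡ 256 (mod 510)
356^32 ≡ 256^2 = 65536 ≡ 256 (mod 510)
356^64 ≡ 256^2 = 65536 ≡ 256 (mod 510)
356^128 ≡ 256^2 = 65536 ≡ 256 (mod 510)
356^133 = 356^128 × 356^4 × 356^1 ≡ 256 × 256 × 356 (mod 510).
Accumulate the product:
256 × 256 = 65536 ≡ 256
256 × 356 = 91136 ≡ 356

356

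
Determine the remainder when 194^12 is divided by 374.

Compute successive squares:
12 in binary is 1100, i.e. 12 = 8 + 4.
194^1 ≡ 194 (mod 374)
194^2 ≡ 194^2 = 37636 ≡ 236 (mod 374)
194^4 ≡ 236^2 = 55696 ≡ 344 (mod 374)
194^8 ≡ 344^2 = 118336 ≡ 152 (mod 374)
194^12 = 194^8 · 194^4 ≡ 152 · 344 (mod 374).
152 · 344 = 52288 ≡ 302 (mod 374).

302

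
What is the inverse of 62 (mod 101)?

44

Run the extended Euclidean algorithm:
101 = 1·62 + 39
62 = 1·39 + 23
39 = 1·23 + 16
23 = 1·16 + 7
16 = 2·7 + 2
7 = 3·2 + 1
2 = 2·1 + 0
gcd(62, 101) = 1, so the inverse exists.
Bézout: 1 = −27·101 + 44·62.
So 62⁻¹ ≡ 44 (mod 101).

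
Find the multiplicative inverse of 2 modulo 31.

16

31 = 15×2 + 1
2 = 2×1 + 0
gcd(2, 31) = 1, so the inverse exists.
Back-substitute for 1:
1 = 1×31 − 15×2
So 2⁻¹ ≡ −15 ≡ 16 (mod 31).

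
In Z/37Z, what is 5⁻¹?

15

Apply the Euclidean algorithm and back-substitute:
37 = 7*5 + 2
5 = 2*2 + 1
2 = 2*1 + 0
gcd(5, 37) = 1, so the inverse exists.
Bézout: 1 = −2*37 + 15*5.
So 5⁻¹ ≡ 15 (mod 37).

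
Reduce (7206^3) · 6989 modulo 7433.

(7206)^3 ≡ 2459 (mod 7433)
2459 · 6989 = 17185951 ≡ 855 (mod 7433)

855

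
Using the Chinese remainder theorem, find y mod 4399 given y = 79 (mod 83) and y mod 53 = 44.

83⁻¹ mod 53: 83·23 ≡ 1 (mod 53), so 83⁻¹ ≡ 23.
y = 79 + 83·((44 − 79)·23 mod 53) = 79 + 83·43 = 3648.

3648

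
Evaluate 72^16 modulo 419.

145

72^1 ≡ 72 (mod 419)
72^2 ≡ 72^2 = 5184 ≡ 156 (mod 419)
72^4 ≡ 156^2 = 24336 ≡ 34 (mod 419)
72^8 ≡ 34^2 = 1156 ≡ 318 (mod 419)
72^16 ≡ 318^2 = 101124 ≡ 145 (mod 419)
So 72^16 ≡ 145 (mod 419).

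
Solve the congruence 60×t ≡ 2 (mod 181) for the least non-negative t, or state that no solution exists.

gcd(60, 181) = 1, so a unique solution mod 181 exists.
60⁻¹ ≡ 178 (mod 181).
t ≡ 178×2 ≡ 175 (mod 181).

175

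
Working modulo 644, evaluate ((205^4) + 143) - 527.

437

(205)^4 ≡ 177 (mod 644)
177 + 143 = 320
320 - 527 = -207 ≡ 437 (mod 644)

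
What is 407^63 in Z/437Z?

By square-and-multiply:
63 in binary is 111111, i.e. 63 = 32 + 16 + 8 + 4 + 2 + 1.
407^1 ≡ 407 (mod 437)
407^2 ≡ 407^2 = 165649 ≡ 26 (mod 437)
407^4 ≡ 26^2 = 676 ≡ 239 (mod 437)
407^8 ≡ 239^2 = 57121 ≡ 311 (mod 437)
407^16 ≡ 311^2 = 96721 ≡ 144 (mod 437)
407^32 ≡ 144^2 = 20736 ≡ 197 (mod 437)
407^63 = 407^32 × 407^16 × 407^8 × 407^4 × 407^2 × 407^1 ≡ 197 × 144 × 311 × 239 × 26 × 407 (mod 437).
Accumulate the product:
197 × 144 = 28368 ≡ 400
400 × 311 = 124400 ≡ 292
292 × 239 = 69788 ≡ 305
305 × 26 = 7930 ≡ 64
64 × 407 = 26048 ≡ 265

265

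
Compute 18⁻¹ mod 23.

9

By the extended Euclidean algorithm:
23 = 1×18 + 5
18 = 3×5 + 3
5 = 1×3 + 2
3 = 1×2 + 1
2 = 2×1 + 0
gcd(18, 23) = 1, so the inverse exists.
Bézout: 1 = −7×23 + 9×18.
So 18⁻¹ ≡ 9 (mod 23).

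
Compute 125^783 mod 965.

783 in binary is 1100001111, i.e. 783 = 512 + 256 + 8 + 4 + 2 + 1.
125^1 ≡ 125 (mod 965)
125^2 ≡ 125^2 = 15625 ≡ 185 (mod 965)
125^4 ≡ 185^2 = 34225 ≡ 450 (mod 965)
125^8 ≡ 450^2 = 202500 ≡ 815 (mod 965)
125^16 ≡ 815^2 = 664225 ≡ 305 (mod 965)
125^32 ≡ 305^2 = 93025 ≡ 385 (mod 965)
125^64 ≡ 385^2 = 148225 ≡ 580 (mod 965)
125^128 ≡ 580^2 = 336400 ≡ 580 (mod 965)
125^256 ≡ 580^2 = 336400 ≡ 580 (mod 965)
125^512 ≡ 580^2 = 336400 ≡ 580 (mod 965)
125^783 = 125^512 · 125^256 · 125^8 · 125^4 · 125^2 · 125^1 ≡ 580 · 580 · 815 · 450 · 185 · 125 (mod 965).
Accumulate the product:
580 · 580 = 336400 ≡ 580
580 · 815 = 472700 ≡ 815
815 · 450 = 366750 ≡ 50
50 · 185 = 9250 ≡ 565
565 · 125 = 70625 ≡ 180

180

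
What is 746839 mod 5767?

2896

746839 = 129*5767 + 2896, so 746839 ≡ 2896 (mod 5767).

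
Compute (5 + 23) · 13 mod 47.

5 + 23 = 28
28 · 13 = 364 ≡ 35 (mod 47)

35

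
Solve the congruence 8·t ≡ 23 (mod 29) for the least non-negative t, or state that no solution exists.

gcd(8, 29) = 1, so a unique solution mod 29 exists.
8⁻¹ ≡ 11 (mod 29).
t ≡ 11·23 ≡ 21 (mod 29).

21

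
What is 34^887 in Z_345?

214

Compute successive squares:
887 in binary is 1101110111, i.e. 887 = 512 + 256 + 64 + 32 + 16 + 4 + 2 + 1.
34^1 ≡ 34 (mod 345)
34^2 ≡ 34^2 = 1156 ≡ 121 (mod 345)
34^4 ≡ 121^2 = 14641 ≡ 151 (mod 345)
34^8 ≡ 151^2 = 22801 ≡ 31 (mod 345)
34^16 ≡ 31^2 = 961 ≡ 271 (mod 345)
34^32 ≡ 271^2 = 73441 ≡ 301 (mod 345)
34^64 ≡ 301^2 = 90601 ≡ 211 (mod 345)
34^128 ≡ 211^2 = 44521 ≡ 16 (mod 345)
34^256 ≡ 16^2 = 256 (mod 345)
34^512 ≡ 256^2 = 65536 ≡ 331 (mod 345)
34^887 = 34^512 × 34^256 × 34^64 × 34^32 × 34^16 × 34^4 × 34^2 × 34^1 ≡ 331 × 256 × 211 × 301 × 271 × 151 × 121 × 34 (mod 345).
Accumulate the product:
331 × 256 = 84736 ≡ 211
211 × 211 = 44521 ≡ 16
16 × 301 = 4816 ≡ 331
331 × 271 = 89701 ≡ 1
1 × 151 = 151
151 × 121 = 18271 ≡ 331
331 × 34 = 11254 ≡ 214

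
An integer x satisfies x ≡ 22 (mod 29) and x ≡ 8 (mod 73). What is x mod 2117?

29⁻¹ mod 73: 29×68 ≡ 1 (mod 73), so 29⁻¹ ≡ 68.
x = 22 + 29×((8 − 22)×68 mod 73) = 22 + 29×70 = 2052.

2052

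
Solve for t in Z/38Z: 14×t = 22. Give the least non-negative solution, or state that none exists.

gcd(14, 38) = 2, and 2 | 22, so solutions exist.
Divide through by 2: 7×t ≡ 11 (mod 19).
7⁻¹ ≡ 11 (mod 19).
t ≡ 11×11 ≡ 7 (mod 19).
The smallest non-negative solution is t = 7.

7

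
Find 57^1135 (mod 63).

By square-and-multiply:
57^1 ≡ 57 (mod 63)
57^2 ≡ 57^2 = 3249 ≡ 36 (mod 63)
57^4 ≡ 36^2 = 1296 ≡ 36 (mod 63)
57^8 ≡ 36^2 = 1296 ≡ 36 (mod 63)
57^16 ≡ 36^2 = 1296 ≡ 36 (mod 63)
57^32 ≡ 36^2 = 1296 ≡ 36 (mod 63)
57^64 ≡ 36^2 = 1296 ≡ 36 (mod 63)
57^128 ≡ 36^2 = 1296 ≡ 36 (mod 63)
57^256 ≡ 36^2 = 1296 ≡ 36 (mod 63)
57^512 ≡ 36^2 = 1296 ≡ 36 (mod 63)
57^1024 ≡ 36^2 = 1296 ≡ 36 (mod 63)
57^1135 = 57^1024 · 57^64 · 57^32 · 57^8 · 57^4 · 57^2 · 57^1 ≡ 36 · 36 · 36 · 36 · 36 · 36 · 57 (mod 63).
Accumulate the product:
36 · 36 = 1296 ≡ 36
36 · 36 = 1296 ≡ 36
36 · 36 = 1296 ≡ 36
36 · 36 = 1296 ≡ 36
36 · 36 = 1296 ≡ 36
36 · 57 = 2052 ≡ 36

36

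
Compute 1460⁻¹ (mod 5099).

By the extended Euclidean algorithm:
5099 = 3·1460 + 719
1460 = 2·719 + 22
719 = 32·22 + 15
22 = 1·15 + 7
15 = 2·7 + 1
7 = 7·1 + 0
gcd(1460, 5099) = 1, so the inverse exists.
Bézout: 1 = 199·5099 − 695·1460.
So 1460⁻¹ ≡ −695 ≡ 4404 (mod 5099).

4404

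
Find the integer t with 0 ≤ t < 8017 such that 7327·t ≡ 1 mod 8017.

2591

Apply the Euclidean algorithm and back-substitute:
8017 = 1·7327 + 690
7327 = 10·690 + 427
690 = 1·427 + 263
427 = 1·263 + 164
263 = 1·164 + 99
164 = 1·99 + 65
99 = 1·65 + 34
65 = 1·34 + 31
34 = 1·31 + 3
31 = 10·3 + 1
3 = 3·1 + 0
gcd(7327, 8017) = 1, so the inverse exists.
Back-substitute for 1:
1 = 1·31 − 10·3
  = −10·34 + 11·31
  = 11·65 − 21·34
  = −21·99 + 32·65
  = 32·164 − 53·99
  = −53·263 + 85·164
  = 85·427 − 138·263
  = −138·690 + 223·427
  = 223·7327 − 2368·690
  = −2368·8017 + 2591·7327
So 7327⁻¹ ≡ 2591 (mod 8017).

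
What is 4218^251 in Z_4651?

4523

By square-and-multiply:
4218^1 ≡ 4218 (mod 4651)
4218^2 ≡ 4218^2 = 17791524 ≡ 1449 (mod 4651)
4218^4 ≡ 1449^2 = 2099601 ≡ 2000 (mod 4651)
4218^8 ≡ 2000^2 = 4000000 ≡ 140 (mod 4651)
4218^16 ≡ 140^2 = 19600 ≡ 996 (mod 4651)
4218^32 ≡ 996^2 = 992016 ≡ 1353 (mod 4651)
4218^64 ≡ 1353^2 = 1830609 ≡ 2766 (mod 4651)
4218^128 ≡ 2766^2 = 7650756 ≡ 4512 (mod 4651)
4218^251 = 4218^128 · 4218^64 · 4218^32 · 4218^16 · 4218^8 · 4218^2 · 4218^1 ≡ 4512 · 2766 · 1353 · 996 · 140 · 1449 · 4218 (mod 4651).
Accumulate the product:
4512 · 2766 = 12480192 ≡ 1559
1559 · 1353 = 2109327 ≡ 2424
2424 · 996 = 2414304 ≡ 435
435 · 140 = 60900 ≡ 437
437 · 1449 = 633213 ≡ 677
677 · 4218 = 2855586 ≡ 4523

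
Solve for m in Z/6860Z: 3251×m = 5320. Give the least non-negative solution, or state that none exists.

gcd(3251, 6860) = 1, so a unique solution mod 6860 exists.
3251⁻¹ ≡ 6151 (mod 6860).
m ≡ 6151×5320 ≡ 1120 (mod 6860).

1120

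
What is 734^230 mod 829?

126

Compute successive squares:
734^1 ≡ 734 (mod 829)
734^2 ≡ 734^2 = 538756 ≡ 735 (mod 829)
734^4 ≡ 735^2 = 540225 ≡ 546 (mod 829)
734^8 ≡ 546^2 = 298116 ≡ 505 (mod 829)
734^16 ≡ 505^2 = 255025 ≡ 522 (mod 829)
734^32 ≡ 522^2 = 272484 ≡ 572 (mod 829)
734^64 ≡ 572^2 = 327184 ≡ 558 (mod 829)
734^128 ≡ 558^2 = 311364 ≡ 489 (mod 829)
734^230 = 734^128 · 734^64 · 734^32 · 734^4 · 734^2 ≡ 489 · 558 · 572 · 546 · 735 (mod 829).
Accumulate the product:
489 · 558 = 272862 ≡ 121
121 · 572 = 69212 ≡ 405
405 · 546 = 221130 ≡ 616
616 · 735 = 452760 ≡ 126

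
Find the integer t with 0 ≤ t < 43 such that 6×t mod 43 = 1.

By the extended Euclidean algorithm:
43 = 7·6 + 1
6 = 6·1 + 0
gcd(6, 43) = 1, so the inverse exists.
Bézout: 1 = 1·43 − 7·6.
So 6⁻¹ ≡ −7 ≡ 36 (mod 43).

36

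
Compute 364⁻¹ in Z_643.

348

Run the extended Euclidean algorithm:
643 = 1·364 + 279
364 = 1·279 + 85
279 = 3·85 + 24
85 = 3·24 + 13
24 = 1·13 + 11
13 = 1·11 + 2
11 = 5·2 + 1
2 = 2·1 + 0
gcd(364, 643) = 1, so the inverse exists.
Bézout: 1 = 167·643 − 295·364.
So 364⁻¹ ≡ −295 ≡ 348 (mod 643).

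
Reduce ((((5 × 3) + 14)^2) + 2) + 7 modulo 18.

4

5 × 3 = 15
15 + 14 = 29 ≡ 11 (mod 18)
(11)^2 ≡ 13 (mod 18)
13 + 2 = 15
15 + 7 = 22 ≡ 4 (mod 18)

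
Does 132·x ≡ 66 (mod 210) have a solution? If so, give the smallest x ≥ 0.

18

gcd(132, 210) = 6, and 6 | 66, so solutions exist.
Divide through by 6: 22·x ≡ 11 mod 35.
22⁻¹ ≡ 8 (mod 35).
x ≡ 8·11 ≡ 18 (mod 35).
The smallest non-negative solution is x = 18.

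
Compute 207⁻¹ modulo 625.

By the extended Euclidean algorithm:
625 = 3*207 + 4
207 = 51*4 + 3
4 = 1*3 + 1
3 = 3*1 + 0
gcd(207, 625) = 1, so the inverse exists.
Back-substitute for 1:
1 = 1*4 − 1*3
  = −1*207 + 52*4
  = 52*625 − 157*207
So 207⁻¹ ≡ −157 ≡ 468 (mod 625).

468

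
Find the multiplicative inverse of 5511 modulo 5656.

5656 = 1*5511 + 145
5511 = 38*145 + 1
145 = 145*1 + 0
gcd(5511, 5656) = 1, so the inverse exists.
Bézout: 1 = −38*5656 + 39*5511.
So 5511⁻¹ ≡ 39 (mod 5656).

39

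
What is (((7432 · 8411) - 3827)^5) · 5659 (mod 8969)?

3880

7432 · 8411 = 62510552 ≡ 5591 (mod 8969)
5591 - 3827 = 1764
(1764)^5 ≡ 5933 (mod 8969)
5933 · 5659 = 33574847 ≡ 3880 (mod 8969)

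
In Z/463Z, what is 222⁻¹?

73

463 = 2*222 + 19
222 = 11*19 + 13
19 = 1*13 + 6
13 = 2*6 + 1
6 = 6*1 + 0
gcd(222, 463) = 1, so the inverse exists.
Back-substitute for 1:
1 = 1*13 − 2*6
  = −2*19 + 3*13
  = 3*222 − 35*19
  = −35*463 + 73*222
So 222⁻¹ ≡ 73 (mod 463).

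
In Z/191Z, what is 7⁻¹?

82

By the extended Euclidean algorithm:
191 = 27*7 + 2
7 = 3*2 + 1
2 = 2*1 + 0
gcd(7, 191) = 1, so the inverse exists.
Back-substitute for 1:
1 = 1*7 − 3*2
  = −3*191 + 82*7
So 7⁻¹ ≡ 82 (mod 191).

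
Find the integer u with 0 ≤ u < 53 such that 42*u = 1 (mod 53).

By the extended Euclidean algorithm:
53 = 1*42 + 11
42 = 3*11 + 9
11 = 1*9 + 2
9 = 4*2 + 1
2 = 2*1 + 0
gcd(42, 53) = 1, so the inverse exists.
Bézout: 1 = −19*53 + 24*42.
So 42⁻¹ ≡ 24 (mod 53).

24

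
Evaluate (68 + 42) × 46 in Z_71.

19

68 + 42 = 110 ≡ 39 (mod 71)
39 × 46 = 1794 ≡ 19 (mod 71)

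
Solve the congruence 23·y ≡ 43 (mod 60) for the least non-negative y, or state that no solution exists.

gcd(23, 60) = 1, so a unique solution mod 60 exists.
23⁻¹ ≡ 47 (mod 60).
y ≡ 47·43 ≡ 41 (mod 60).

41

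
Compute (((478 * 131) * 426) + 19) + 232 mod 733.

183

478 * 131 = 62618 ≡ 313 (mod 733)
313 * 426 = 133338 ≡ 665 (mod 733)
665 + 19 = 684
684 + 232 = 916 ≡ 183 (mod 733)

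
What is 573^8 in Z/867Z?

186

Using repeated squaring:
573^1 ≡ 573 (mod 867)
573^2 ≡ 573^2 = 328329 ≡ 603 (mod 867)
573^4 ≡ 603^2 = 363609 ≡ 336 (mod 867)
573^8 ≡ 336^2 = 112896 ≡ 186 (mod 867)
So 573^8 ≡ 186 (mod 867).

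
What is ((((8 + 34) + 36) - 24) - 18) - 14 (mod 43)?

22

8 + 34 = 42
42 + 36 = 78 ≡ 35 (mod 43)
35 - 24 = 11
11 - 18 = -7 ≡ 36 (mod 43)
36 - 14 = 22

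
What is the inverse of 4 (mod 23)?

6

Apply the Euclidean algorithm and back-substitute:
23 = 5·4 + 3
4 = 1·3 + 1
3 = 3·1 + 0
gcd(4, 23) = 1, so the inverse exists.
Bézout: 1 = −1·23 + 6·4.
So 4⁻¹ ≡ 6 (mod 23).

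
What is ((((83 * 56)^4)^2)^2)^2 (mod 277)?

83 * 56 = 4648 ≡ 216 (mod 277)
(216)^4 ≡ 273 (mod 277)
(273)^2 ≡ 16 (mod 277)
(16)^2 ≡ 256 (mod 277)
(256)^2 ≡ 164 (mod 277)

164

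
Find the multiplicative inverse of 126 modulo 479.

460

Apply the Euclidean algorithm and back-substitute:
479 = 3·126 + 101
126 = 1·101 + 25
101 = 4·25 + 1
25 = 25·1 + 0
gcd(126, 479) = 1, so the inverse exists.
Back-substitute for 1:
1 = 1·101 − 4·25
  = −4·126 + 5·101
  = 5·479 − 19·126
So 126⁻¹ ≡ −19 ≡ 460 (mod 479).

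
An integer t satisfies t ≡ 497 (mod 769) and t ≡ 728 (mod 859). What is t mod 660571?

504961

769⁻¹ mod 859: 769×754 ≡ 1 (mod 859), so 769⁻¹ ≡ 754.
t = 497 + 769×((728 − 497)×754 mod 859) = 497 + 769×656 = 504961.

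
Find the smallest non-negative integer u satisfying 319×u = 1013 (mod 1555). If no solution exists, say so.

gcd(319, 1555) = 1, so a unique solution mod 1555 exists.
319⁻¹ ≡ 39 (mod 1555).
u ≡ 39×1013 ≡ 632 (mod 1555).

632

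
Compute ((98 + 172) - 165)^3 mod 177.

45

98 + 172 = 270 ≡ 93 (mod 177)
93 - 165 = -72 ≡ 105 (mod 177)
(105)^3 ≡ 45 (mod 177)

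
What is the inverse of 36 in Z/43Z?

By the extended Euclidean algorithm:
43 = 1·36 + 7
36 = 5·7 + 1
7 = 7·1 + 0
gcd(36, 43) = 1, so the inverse exists.
Bézout: 1 = −5·43 + 6·36.
So 36⁻¹ ≡ 6 (mod 43).

6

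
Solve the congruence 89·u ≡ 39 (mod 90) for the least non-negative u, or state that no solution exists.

gcd(89, 90) = 1, so a unique solution mod 90 exists.
89⁻¹ ≡ 89 (mod 90).
u ≡ 89·39 ≡ 51 (mod 90).

51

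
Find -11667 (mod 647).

626

-11667 = -19·647 + 626, so -11667 ≡ 626 (mod 647).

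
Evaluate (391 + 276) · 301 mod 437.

391 + 276 = 667 ≡ 230 (mod 437)
230 · 301 = 69230 ≡ 184 (mod 437)

184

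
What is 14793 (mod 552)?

14793 = 26×552 + 441, so 14793 ≡ 441 (mod 552).

441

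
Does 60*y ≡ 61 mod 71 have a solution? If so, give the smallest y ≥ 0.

gcd(60, 71) = 1, so a unique solution mod 71 exists.
60⁻¹ ≡ 58 (mod 71).
y ≡ 58*61 ≡ 59 (mod 71).

59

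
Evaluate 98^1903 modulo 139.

By square-and-multiply:
98^1 ≡ 98 (mod 139)
98^2 ≡ 98^2 = 9604 ≡ 13 (mod 139)
98^4 ≡ 13^2 = 169 ≡ 30 (mod 139)
98^8 ≡ 30^2 = 900 ≡ 66 (mod 139)
98^16 ≡ 66^2 = 4356 ≡ 47 (mod 139)
98^32 ≡ 47^2 = 2209 ≡ 124 (mod 139)
98^64 ≡ 124^2 = 15376 ≡ 86 (mod 139)
98^128 ≡ 86^2 = 7396 ≡ 29 (mod 139)
98^256 ≡ 29^2 = 841 ≡ 7 (mod 139)
98^512 ≡ 7^2 = 49 (mod 139)
98^1024 ≡ 49^2 = 2401 ≡ 38 (mod 139)
98^1903 = 98^1024 * 98^512 * 98^256 * 98^64 * 98^32 * 98^8 * 98^4 * 98^2 * 98^1 ≡ 38 * 49 * 7 * 86 * 124 * 66 * 30 * 13 * 98 (mod 139).
Accumulate the product:
38 * 49 = 1862 ≡ 55
55 * 7 = 385 ≡ 107
107 * 86 = 9202 ≡ 28
28 * 124 = 3472 ≡ 136
136 * 66 = 8976 ≡ 80
80 * 30 = 2400 ≡ 37
37 * 13 = 481 ≡ 64
64 * 98 = 6272 ≡ 17

17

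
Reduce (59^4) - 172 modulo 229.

112

(59)^4 ≡ 55 (mod 229)
55 - 172 = -117 ≡ 112 (mod 229)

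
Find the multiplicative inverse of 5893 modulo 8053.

5954

8053 = 1*5893 + 2160
5893 = 2*2160 + 1573
2160 = 1*1573 + 587
1573 = 2*587 + 399
587 = 1*399 + 188
399 = 2*188 + 23
188 = 8*23 + 4
23 = 5*4 + 3
4 = 1*3 + 1
3 = 3*1 + 0
gcd(5893, 8053) = 1, so the inverse exists.
Back-substitute for 1:
1 = 1*4 − 1*3
  = −1*23 + 6*4
  = 6*188 − 49*23
  = −49*399 + 104*188
  = 104*587 − 153*399
  = −153*1573 + 410*587
  = 410*2160 − 563*1573
  = −563*5893 + 1536*2160
  = 1536*8053 − 2099*5893
So 5893⁻¹ ≡ −2099 ≡ 5954 (mod 8053).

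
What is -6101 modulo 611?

9

-6101 = -10·611 + 9, so -6101 ≡ 9 (mod 611).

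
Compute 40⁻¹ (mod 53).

4

Run the extended Euclidean algorithm:
53 = 1*40 + 13
40 = 3*13 + 1
13 = 13*1 + 0
gcd(40, 53) = 1, so the inverse exists.
Bézout: 1 = −3*53 + 4*40.
So 40⁻¹ ≡ 4 (mod 53).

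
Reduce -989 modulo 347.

-989 = -3*347 + 52, so -989 ≡ 52 (mod 347).

52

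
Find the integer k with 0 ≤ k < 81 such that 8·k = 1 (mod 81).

71

81 = 10*8 + 1
8 = 8*1 + 0
gcd(8, 81) = 1, so the inverse exists.
Bézout: 1 = 1*81 − 10*8.
So 8⁻¹ ≡ −10 ≡ 71 (mod 81).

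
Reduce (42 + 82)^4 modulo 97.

75

42 + 82 = 124 ≡ 27 (mod 97)
(27)^4 ≡ 75 (mod 97)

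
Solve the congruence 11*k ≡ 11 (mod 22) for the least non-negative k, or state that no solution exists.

gcd(11, 22) = 11, and 11 | 11, so solutions exist.
Divide through by 11: 1*k mod 2 = 1.
1⁻¹ ≡ 1 (mod 2).
k ≡ 1*1 ≡ 1 (mod 2).
The smallest non-negative solution is k = 1.

1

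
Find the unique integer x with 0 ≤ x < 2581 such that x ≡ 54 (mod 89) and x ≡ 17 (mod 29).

2279

89⁻¹ mod 29: 89×15 ≡ 1 (mod 29), so 89⁻¹ ≡ 15.
x = 54 + 89×((17 − 54)×15 mod 29) = 54 + 89×25 = 2279.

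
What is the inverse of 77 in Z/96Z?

5

Apply the Euclidean algorithm and back-substitute:
96 = 1*77 + 19
77 = 4*19 + 1
19 = 19*1 + 0
gcd(77, 96) = 1, so the inverse exists.
Back-substitute for 1:
1 = 1*77 − 4*19
  = −4*96 + 5*77
So 77⁻¹ ≡ 5 (mod 96).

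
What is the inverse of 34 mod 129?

19

129 = 3×34 + 27
34 = 1×27 + 7
27 = 3×7 + 6
7 = 1×6 + 1
6 = 6×1 + 0
gcd(34, 129) = 1, so the inverse exists.
Bézout: 1 = −5×129 + 19×34.
So 34⁻¹ ≡ 19 (mod 129).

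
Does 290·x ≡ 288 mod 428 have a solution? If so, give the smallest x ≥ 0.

gcd(290, 428) = 2, and 2 | 288, so solutions exist.
Divide through by 2: 145·x ≡ 144 (mod 214).
145⁻¹ ≡ 31 (mod 214).
x ≡ 31·144 ≡ 184 (mod 214).
The smallest non-negative solution is x = 184.

184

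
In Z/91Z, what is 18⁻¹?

86

91 = 5×18 + 1
18 = 18×1 + 0
gcd(18, 91) = 1, so the inverse exists.
Bézout: 1 = 1×91 − 5×18.
So 18⁻¹ ≡ −5 ≡ 86 (mod 91).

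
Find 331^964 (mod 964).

401

Compute successive squares:
331^1 ≡ 331 (mod 964)
331^2 ≡ 331^2 = 109561 ≡ 629 (mod 964)
331^4 ≡ 629^2 = 395641 ≡ 401 (mod 964)
331^8 ≡ 401^2 = 160801 ≡ 777 (mod 964)
331^16 ≡ 777^2 = 603729 ≡ 265 (mod 964)
331^32 ≡ 265^2 = 70225 ≡ 817 (mod 964)
331^64 ≡ 817^2 = 667489 ≡ 401 (mod 964)
331^128 ≡ 401^2 = 160801 ≡ 777 (mod 964)
331^256 ≡ 777^2 = 603729 ≡ 265 (mod 964)
331^512 ≡ 265^2 = 70225 ≡ 817 (mod 964)
331^964 = 331^512 * 331^256 * 331^128 * 331^64 * 331^4 ≡ 817 * 265 * 777 * 401 * 401 (mod 964).
Accumulate the product:
817 * 265 = 216505 ≡ 569
569 * 777 = 442113 ≡ 601
601 * 401 = 241001 ≡ 1
1 * 401 = 401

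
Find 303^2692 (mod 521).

21

Compute successive squares:
2692 in binary is 101010000100, i.e. 2692 = 2048 + 512 + 128 + 4.
303^1 ≡ 303 (mod 521)
303^2 ≡ 303^2 = 91809 ≡ 113 (mod 521)
303^4 ≡ 113^2 = 12769 ≡ 265 (mod 521)
303^8 ≡ 265^2 = 70225 ≡ 411 (mod 521)
303^16 ≡ 411^2 = 168921 ≡ 117 (mod 521)
303^32 ≡ 117^2 = 13689 ≡ 143 (mod 521)
303^64 ≡ 143^2 = 20449 ≡ 130 (mod 521)
303^128 ≡ 130^2 = 16900 ≡ 228 (mod 521)
303^256 ≡ 228^2 = 51984 ≡ 405 (mod 521)
303^512 ≡ 405^2 = 164025 ≡ 431 (mod 521)
303^1024 ≡ 431^2 = 185761 ≡ 285 (mod 521)
303^2048 ≡ 285^2 = 81225 ≡ 470 (mod 521)
303^2692 = 303^2048 · 303^512 · 303^128 · 303^4 ≡ 470 · 431 · 228 · 265 (mod 521).
Accumulate the product:
470 · 431 = 202570 ≡ 422
422 · 228 = 96216 ≡ 352
352 · 265 = 93280 ≡ 21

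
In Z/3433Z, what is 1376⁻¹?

736

3433 = 2*1376 + 681
1376 = 2*681 + 14
681 = 48*14 + 9
14 = 1*9 + 5
9 = 1*5 + 4
5 = 1*4 + 1
4 = 4*1 + 0
gcd(1376, 3433) = 1, so the inverse exists.
Bézout: 1 = −295*3433 + 736*1376.
So 1376⁻¹ ≡ 736 (mod 3433).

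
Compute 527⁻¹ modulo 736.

736 = 1×527 + 209
527 = 2×209 + 109
209 = 1×109 + 100
109 = 1×100 + 9
100 = 11×9 + 1
9 = 9×1 + 0
gcd(527, 736) = 1, so the inverse exists.
Bézout: 1 = 58×736 − 81×527.
So 527⁻¹ ≡ −81 ≡ 655 (mod 736).

655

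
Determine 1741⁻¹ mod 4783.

1511

By the extended Euclidean algorithm:
4783 = 2*1741 + 1301
1741 = 1*1301 + 440
1301 = 2*440 + 421
440 = 1*421 + 19
421 = 22*19 + 3
19 = 6*3 + 1
3 = 3*1 + 0
gcd(1741, 4783) = 1, so the inverse exists.
Back-substitute for 1:
1 = 1*19 − 6*3
  = −6*421 + 133*19
  = 133*440 − 139*421
  = −139*1301 + 411*440
  = 411*1741 − 550*1301
  = −550*4783 + 1511*1741
So 1741⁻¹ ≡ 1511 (mod 4783).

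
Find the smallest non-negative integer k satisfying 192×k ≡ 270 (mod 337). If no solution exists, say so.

33

gcd(192, 337) = 1, so a unique solution mod 337 exists.
192⁻¹ ≡ 251 (mod 337).
k ≡ 251×270 ≡ 33 (mod 337).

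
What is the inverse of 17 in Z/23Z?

23 = 1*17 + 6
17 = 2*6 + 5
6 = 1*5 + 1
5 = 5*1 + 0
gcd(17, 23) = 1, so the inverse exists.
Back-substitute for 1:
1 = 1*6 − 1*5
  = −1*17 + 3*6
  = 3*23 − 4*17
So 17⁻¹ ≡ −4 ≡ 19 (mod 23).

19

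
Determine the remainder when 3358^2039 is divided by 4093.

580

2039 in binary is 11111110111, i.e. 2039 = 1024 + 512 + 256 + 128 + 64 + 32 + 16 + 4 + 2 + 1.
3358^1 ≡ 3358 (mod 4093)
3358^2 ≡ 3358^2 = 11276164 ≡ 4042 (mod 4093)
3358^4 ≡ 4042^2 = 16337764 ≡ 2601 (mod 4093)
3358^8 ≡ 2601^2 = 6765201 ≡ 3565 (mod 4093)
3358^16 ≡ 3565^2 = 12709225 ≡ 460 (mod 4093)
3358^32 ≡ 460^2 = 211600 ≡ 2857 (mod 4093)
3358^64 ≡ 2857^2 = 8162449 ≡ 1007 (mod 4093)
3358^128 ≡ 1007^2 = 1014049 ≡ 3078 (mod 4093)
3358^256 ≡ 3078^2 = 9474084 ≡ 2882 (mod 4093)
3358^512 ≡ 2882^2 = 8305924 ≡ 1227 (mod 4093)
3358^1024 ≡ 1227^2 = 1505529 ≡ 3398 (mod 4093)
3358^2039 = 3358^1024 * 3358^512 * 3358^256 * 3358^128 * 3358^64 * 3358^32 * 3358^16 * 3358^4 * 3358^2 * 3358^1 ≡ 3398 * 1227 * 2882 * 3078 * 1007 * 2857 * 460 * 2601 * 4042 * 3358 (mod 4093).
Accumulate the product:
3398 * 1227 = 4169346 ≡ 2672
2672 * 2882 = 7700704 ≡ 1771
1771 * 3078 = 5451138 ≡ 3355
3355 * 1007 = 3378485 ≡ 1760
1760 * 2857 = 5028320 ≡ 2116
2116 * 460 = 973360 ≡ 3319
3319 * 2601 = 8632719 ≡ 582
582 * 4042 = 2352444 ≡ 3062
3062 * 3358 = 10282196 ≡ 580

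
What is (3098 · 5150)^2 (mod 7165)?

6240

3098 · 5150 = 15954700 ≡ 5410 (mod 7165)
(5410)^2 ≡ 6240 (mod 7165)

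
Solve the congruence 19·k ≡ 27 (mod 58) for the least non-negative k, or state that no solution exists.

35

gcd(19, 58) = 1, so a unique solution mod 58 exists.
19⁻¹ ≡ 55 (mod 58).
k ≡ 55·27 ≡ 35 (mod 58).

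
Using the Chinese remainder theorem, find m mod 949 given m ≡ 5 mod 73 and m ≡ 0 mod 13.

73⁻¹ mod 13: 73·5 ≡ 1 (mod 13), so 73⁻¹ ≡ 5.
m = 5 + 73·((0 − 5)·5 mod 13) = 5 + 73·1 = 78.

78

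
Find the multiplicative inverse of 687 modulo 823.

236

823 = 1*687 + 136
687 = 5*136 + 7
136 = 19*7 + 3
7 = 2*3 + 1
3 = 3*1 + 0
gcd(687, 823) = 1, so the inverse exists.
Back-substitute for 1:
1 = 1*7 − 2*3
  = −2*136 + 39*7
  = 39*687 − 197*136
  = −197*823 + 236*687
So 687⁻¹ ≡ 236 (mod 823).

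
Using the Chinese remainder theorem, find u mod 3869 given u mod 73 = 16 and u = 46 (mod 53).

2060

73⁻¹ mod 53: 73×8 ≡ 1 (mod 53), so 73⁻¹ ≡ 8.
u = 16 + 73×((46 − 16)×8 mod 53) = 16 + 73×28 = 2060.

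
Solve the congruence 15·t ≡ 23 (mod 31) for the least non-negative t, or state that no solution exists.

gcd(15, 31) = 1, so a unique solution mod 31 exists.
15⁻¹ ≡ 29 (mod 31).
t ≡ 29·23 ≡ 16 (mod 31).

16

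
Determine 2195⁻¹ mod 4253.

4253 = 1*2195 + 2058
2195 = 1*2058 + 137
2058 = 15*137 + 3
137 = 45*3 + 2
3 = 1*2 + 1
2 = 2*1 + 0
gcd(2195, 4253) = 1, so the inverse exists.
Back-substitute for 1:
1 = 1*3 − 1*2
  = −1*137 + 46*3
  = 46*2058 − 691*137
  = −691*2195 + 737*2058
  = 737*4253 − 1428*2195
So 2195⁻¹ ≡ −1428 ≡ 2825 (mod 4253).

2825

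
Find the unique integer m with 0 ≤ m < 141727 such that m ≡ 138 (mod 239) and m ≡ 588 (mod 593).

59888

239⁻¹ mod 593: 239·330 ≡ 1 (mod 593), so 239⁻¹ ≡ 330.
m = 138 + 239·((588 − 138)·330 mod 593) = 138 + 239·250 = 59888.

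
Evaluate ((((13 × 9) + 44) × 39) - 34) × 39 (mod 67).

10

13 × 9 = 117 ≡ 50 (mod 67)
50 + 44 = 94 ≡ 27 (mod 67)
27 × 39 = 1053 ≡ 48 (mod 67)
48 - 34 = 14
14 × 39 = 546 ≡ 10 (mod 67)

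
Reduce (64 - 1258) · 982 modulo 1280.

64 - 1258 = -1194 ≡ 86 (mod 1280)
86 · 982 = 84452 ≡ 1252 (mod 1280)

1252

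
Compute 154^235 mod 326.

235 in binary is 11101011, i.e. 235 = 128 + 64 + 32 + 8 + 2 + 1.
154^1 ≡ 154 (mod 326)
154^2 ≡ 154^2 = 23716 ≡ 244 (mod 326)
154^4 ≡ 244^2 = 59536 ≡ 204 (mod 326)
154^8 ≡ 204^2 = 41616 ≡ 214 (mod 326)
154^16 ≡ 214^2 = 45796 ≡ 156 (mod 326)
154^32 ≡ 156^2 = 24336 ≡ 212 (mod 326)
154^64 ≡ 212^2 = 44944 ≡ 282 (mod 326)
154^128 ≡ 282^2 = 79524 ≡ 306 (mod 326)
154^235 = 154^128 * 154^64 * 154^32 * 154^8 * 154^2 * 154^1 ≡ 306 * 282 * 212 * 214 * 244 * 154 (mod 326).
Accumulate the product:
306 * 282 = 86292 ≡ 228
228 * 212 = 48336 ≡ 88
88 * 214 = 18832 ≡ 250
250 * 244 = 61000 ≡ 38
38 * 154 = 5852 ≡ 310

310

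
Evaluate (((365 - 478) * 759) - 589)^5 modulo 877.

365 - 478 = -113 ≡ 764 (mod 877)
764 * 759 = 579876 ≡ 179 (mod 877)
179 - 589 = -410 ≡ 467 (mod 877)
(467)^5 ≡ 79 (mod 877)

79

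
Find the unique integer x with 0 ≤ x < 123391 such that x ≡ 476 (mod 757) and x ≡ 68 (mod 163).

757⁻¹ mod 163: 757*59 ≡ 1 (mod 163), so 757⁻¹ ≡ 59.
x = 476 + 757*((68 − 476)*59 mod 163) = 476 + 757*52 = 39840.
Check: 39840 mod 757 = 476, 39840 mod 163 = 68. ✓

39840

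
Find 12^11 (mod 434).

52

12^1 ≡ 12 (mod 434)
12^2 ≡ 12^2 = 144 (mod 434)
12^4 ≡ 144^2 = 20736 ≡ 338 (mod 434)
12^8 ≡ 338^2 = 114244 ≡ 102 (mod 434)
12^11 = 12^8 * 12^2 * 12^1 ≡ 102 * 144 * 12 (mod 434).
Accumulate the product:
102 * 144 = 14688 ≡ 366
366 * 12 = 4392 ≡ 52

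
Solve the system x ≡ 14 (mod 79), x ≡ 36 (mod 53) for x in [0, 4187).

79⁻¹ mod 53: 79*51 ≡ 1 (mod 53), so 79⁻¹ ≡ 51.
x = 14 + 79*((36 − 14)*51 mod 53) = 14 + 79*9 = 725.

725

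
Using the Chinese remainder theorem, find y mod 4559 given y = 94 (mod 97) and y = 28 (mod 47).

2519

97⁻¹ mod 47: 97*16 ≡ 1 (mod 47), so 97⁻¹ ≡ 16.
y = 94 + 97*((28 − 94)*16 mod 47) = 94 + 97*25 = 2519.
Check: 2519 mod 97 = 94, 2519 mod 47 = 28. ✓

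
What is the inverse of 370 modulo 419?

171

Run the extended Euclidean algorithm:
419 = 1*370 + 49
370 = 7*49 + 27
49 = 1*27 + 22
27 = 1*22 + 5
22 = 4*5 + 2
5 = 2*2 + 1
2 = 2*1 + 0
gcd(370, 419) = 1, so the inverse exists.
Back-substitute for 1:
1 = 1*5 − 2*2
  = −2*22 + 9*5
  = 9*27 − 11*22
  = −11*49 + 20*27
  = 20*370 − 151*49
  = −151*419 + 171*370
So 370⁻¹ ≡ 171 (mod 419).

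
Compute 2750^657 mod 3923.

1311

Using repeated squaring:
657 in binary is 1010010001, i.e. 657 = 512 + 128 + 16 + 1.
2750^1 ≡ 2750 (mod 3923)
2750^2 ≡ 2750^2 = 7562500 ≡ 2879 (mod 3923)
2750^4 ≡ 2879^2 = 8288641 ≡ 3265 (mod 3923)
2750^8 ≡ 3265^2 = 10660225 ≡ 1434 (mod 3923)
2750^16 ≡ 1434^2 = 2056356 ≡ 704 (mod 3923)
2750^32 ≡ 704^2 = 495616 ≡ 1318 (mod 3923)
2750^64 ≡ 1318^2 = 1737124 ≡ 3158 (mod 3923)
2750^128 ≡ 3158^2 = 9972964 ≡ 698 (mod 3923)
2750^256 ≡ 698^2 = 487204 ≡ 752 (mod 3923)
2750^512 ≡ 752^2 = 565504 ≡ 592 (mod 3923)
2750^657 = 2750^512 · 2750^128 · 2750^16 · 2750^1 ≡ 592 · 698 · 704 · 2750 (mod 3923).
Accumulate the product:
592 · 698 = 413216 ≡ 1301
1301 · 704 = 915904 ≡ 1845
1845 · 2750 = 5073750 ≡ 1311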